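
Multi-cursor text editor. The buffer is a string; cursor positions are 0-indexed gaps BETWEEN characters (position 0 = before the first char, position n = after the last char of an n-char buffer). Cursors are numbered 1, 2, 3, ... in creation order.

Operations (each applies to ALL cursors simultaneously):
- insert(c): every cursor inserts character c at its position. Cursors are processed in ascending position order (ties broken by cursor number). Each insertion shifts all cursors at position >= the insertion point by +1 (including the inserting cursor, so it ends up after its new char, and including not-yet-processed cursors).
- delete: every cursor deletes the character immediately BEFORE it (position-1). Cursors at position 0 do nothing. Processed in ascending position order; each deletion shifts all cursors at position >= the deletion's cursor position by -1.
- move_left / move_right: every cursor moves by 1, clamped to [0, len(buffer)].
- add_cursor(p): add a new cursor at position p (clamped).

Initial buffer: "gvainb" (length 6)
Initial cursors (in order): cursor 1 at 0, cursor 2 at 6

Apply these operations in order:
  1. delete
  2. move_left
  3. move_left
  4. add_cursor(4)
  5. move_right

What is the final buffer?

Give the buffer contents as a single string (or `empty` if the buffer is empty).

Answer: gvain

Derivation:
After op 1 (delete): buffer="gvain" (len 5), cursors c1@0 c2@5, authorship .....
After op 2 (move_left): buffer="gvain" (len 5), cursors c1@0 c2@4, authorship .....
After op 3 (move_left): buffer="gvain" (len 5), cursors c1@0 c2@3, authorship .....
After op 4 (add_cursor(4)): buffer="gvain" (len 5), cursors c1@0 c2@3 c3@4, authorship .....
After op 5 (move_right): buffer="gvain" (len 5), cursors c1@1 c2@4 c3@5, authorship .....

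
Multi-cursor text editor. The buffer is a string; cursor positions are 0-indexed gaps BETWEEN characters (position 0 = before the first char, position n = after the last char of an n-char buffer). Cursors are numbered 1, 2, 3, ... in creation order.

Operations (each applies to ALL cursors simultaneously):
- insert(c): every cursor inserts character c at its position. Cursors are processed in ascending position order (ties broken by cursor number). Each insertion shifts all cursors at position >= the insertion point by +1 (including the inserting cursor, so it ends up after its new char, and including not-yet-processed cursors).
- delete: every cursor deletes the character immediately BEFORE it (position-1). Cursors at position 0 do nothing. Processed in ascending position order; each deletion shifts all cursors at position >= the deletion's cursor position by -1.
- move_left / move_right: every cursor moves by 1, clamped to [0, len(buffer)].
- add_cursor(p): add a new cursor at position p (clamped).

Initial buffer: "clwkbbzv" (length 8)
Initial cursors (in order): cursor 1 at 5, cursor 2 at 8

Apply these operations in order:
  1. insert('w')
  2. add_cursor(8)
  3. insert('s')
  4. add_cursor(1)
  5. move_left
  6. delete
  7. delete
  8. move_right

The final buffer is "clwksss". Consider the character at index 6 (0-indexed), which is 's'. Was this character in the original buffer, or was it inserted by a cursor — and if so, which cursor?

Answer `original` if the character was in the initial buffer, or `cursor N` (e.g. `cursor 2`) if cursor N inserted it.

Answer: cursor 2

Derivation:
After op 1 (insert('w')): buffer="clwkbwbzvw" (len 10), cursors c1@6 c2@10, authorship .....1...2
After op 2 (add_cursor(8)): buffer="clwkbwbzvw" (len 10), cursors c1@6 c3@8 c2@10, authorship .....1...2
After op 3 (insert('s')): buffer="clwkbwsbzsvws" (len 13), cursors c1@7 c3@10 c2@13, authorship .....11..3.22
After op 4 (add_cursor(1)): buffer="clwkbwsbzsvws" (len 13), cursors c4@1 c1@7 c3@10 c2@13, authorship .....11..3.22
After op 5 (move_left): buffer="clwkbwsbzsvws" (len 13), cursors c4@0 c1@6 c3@9 c2@12, authorship .....11..3.22
After op 6 (delete): buffer="clwkbsbsvs" (len 10), cursors c4@0 c1@5 c3@7 c2@9, authorship .....1.3.2
After op 7 (delete): buffer="clwksss" (len 7), cursors c4@0 c1@4 c3@5 c2@6, authorship ....132
After op 8 (move_right): buffer="clwksss" (len 7), cursors c4@1 c1@5 c3@6 c2@7, authorship ....132
Authorship (.=original, N=cursor N): . . . . 1 3 2
Index 6: author = 2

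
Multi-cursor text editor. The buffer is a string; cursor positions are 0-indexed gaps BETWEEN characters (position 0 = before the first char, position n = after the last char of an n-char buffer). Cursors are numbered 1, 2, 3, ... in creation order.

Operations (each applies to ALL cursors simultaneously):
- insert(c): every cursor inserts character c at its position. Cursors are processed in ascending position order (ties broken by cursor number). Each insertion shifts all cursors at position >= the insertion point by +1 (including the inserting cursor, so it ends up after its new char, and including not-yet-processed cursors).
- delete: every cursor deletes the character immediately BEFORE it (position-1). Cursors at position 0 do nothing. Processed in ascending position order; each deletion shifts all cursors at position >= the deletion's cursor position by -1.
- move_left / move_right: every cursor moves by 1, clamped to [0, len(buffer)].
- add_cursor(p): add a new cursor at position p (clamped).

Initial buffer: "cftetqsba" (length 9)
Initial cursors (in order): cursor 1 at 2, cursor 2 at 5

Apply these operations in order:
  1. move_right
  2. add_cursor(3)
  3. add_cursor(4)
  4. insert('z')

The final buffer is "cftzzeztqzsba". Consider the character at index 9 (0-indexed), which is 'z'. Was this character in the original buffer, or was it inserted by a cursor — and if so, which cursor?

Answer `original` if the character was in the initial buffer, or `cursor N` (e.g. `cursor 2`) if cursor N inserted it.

Answer: cursor 2

Derivation:
After op 1 (move_right): buffer="cftetqsba" (len 9), cursors c1@3 c2@6, authorship .........
After op 2 (add_cursor(3)): buffer="cftetqsba" (len 9), cursors c1@3 c3@3 c2@6, authorship .........
After op 3 (add_cursor(4)): buffer="cftetqsba" (len 9), cursors c1@3 c3@3 c4@4 c2@6, authorship .........
After op 4 (insert('z')): buffer="cftzzeztqzsba" (len 13), cursors c1@5 c3@5 c4@7 c2@10, authorship ...13.4..2...
Authorship (.=original, N=cursor N): . . . 1 3 . 4 . . 2 . . .
Index 9: author = 2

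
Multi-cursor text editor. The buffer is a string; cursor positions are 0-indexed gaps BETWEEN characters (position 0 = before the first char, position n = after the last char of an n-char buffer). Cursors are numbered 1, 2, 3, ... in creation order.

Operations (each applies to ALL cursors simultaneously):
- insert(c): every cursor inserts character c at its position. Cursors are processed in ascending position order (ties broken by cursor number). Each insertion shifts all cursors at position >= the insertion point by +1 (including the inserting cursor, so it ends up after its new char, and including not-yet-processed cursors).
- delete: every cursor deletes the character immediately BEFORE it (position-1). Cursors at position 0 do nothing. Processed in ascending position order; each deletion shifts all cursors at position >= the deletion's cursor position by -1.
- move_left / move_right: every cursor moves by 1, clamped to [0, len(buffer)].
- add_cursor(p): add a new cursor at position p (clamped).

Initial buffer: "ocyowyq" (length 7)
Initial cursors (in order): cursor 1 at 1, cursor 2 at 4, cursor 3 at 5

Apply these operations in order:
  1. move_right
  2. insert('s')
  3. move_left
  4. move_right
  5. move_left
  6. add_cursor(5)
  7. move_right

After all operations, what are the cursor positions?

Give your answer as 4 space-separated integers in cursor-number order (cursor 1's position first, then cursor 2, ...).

Answer: 3 7 9 6

Derivation:
After op 1 (move_right): buffer="ocyowyq" (len 7), cursors c1@2 c2@5 c3@6, authorship .......
After op 2 (insert('s')): buffer="ocsyowsysq" (len 10), cursors c1@3 c2@7 c3@9, authorship ..1...2.3.
After op 3 (move_left): buffer="ocsyowsysq" (len 10), cursors c1@2 c2@6 c3@8, authorship ..1...2.3.
After op 4 (move_right): buffer="ocsyowsysq" (len 10), cursors c1@3 c2@7 c3@9, authorship ..1...2.3.
After op 5 (move_left): buffer="ocsyowsysq" (len 10), cursors c1@2 c2@6 c3@8, authorship ..1...2.3.
After op 6 (add_cursor(5)): buffer="ocsyowsysq" (len 10), cursors c1@2 c4@5 c2@6 c3@8, authorship ..1...2.3.
After op 7 (move_right): buffer="ocsyowsysq" (len 10), cursors c1@3 c4@6 c2@7 c3@9, authorship ..1...2.3.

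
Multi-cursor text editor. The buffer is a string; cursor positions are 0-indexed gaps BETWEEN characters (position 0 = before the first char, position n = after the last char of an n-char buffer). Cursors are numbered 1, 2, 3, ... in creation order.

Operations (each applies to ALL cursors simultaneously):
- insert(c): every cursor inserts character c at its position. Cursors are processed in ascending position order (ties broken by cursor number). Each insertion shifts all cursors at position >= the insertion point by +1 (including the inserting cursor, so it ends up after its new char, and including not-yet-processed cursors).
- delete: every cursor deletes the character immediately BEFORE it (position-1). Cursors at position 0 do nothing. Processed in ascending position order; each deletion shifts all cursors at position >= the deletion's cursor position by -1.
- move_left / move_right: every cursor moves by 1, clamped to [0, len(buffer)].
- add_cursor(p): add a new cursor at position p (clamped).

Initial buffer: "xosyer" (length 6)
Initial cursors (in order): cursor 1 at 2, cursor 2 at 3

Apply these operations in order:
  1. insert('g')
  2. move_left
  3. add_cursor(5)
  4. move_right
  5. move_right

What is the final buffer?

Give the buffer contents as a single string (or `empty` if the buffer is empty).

Answer: xogsgyer

Derivation:
After op 1 (insert('g')): buffer="xogsgyer" (len 8), cursors c1@3 c2@5, authorship ..1.2...
After op 2 (move_left): buffer="xogsgyer" (len 8), cursors c1@2 c2@4, authorship ..1.2...
After op 3 (add_cursor(5)): buffer="xogsgyer" (len 8), cursors c1@2 c2@4 c3@5, authorship ..1.2...
After op 4 (move_right): buffer="xogsgyer" (len 8), cursors c1@3 c2@5 c3@6, authorship ..1.2...
After op 5 (move_right): buffer="xogsgyer" (len 8), cursors c1@4 c2@6 c3@7, authorship ..1.2...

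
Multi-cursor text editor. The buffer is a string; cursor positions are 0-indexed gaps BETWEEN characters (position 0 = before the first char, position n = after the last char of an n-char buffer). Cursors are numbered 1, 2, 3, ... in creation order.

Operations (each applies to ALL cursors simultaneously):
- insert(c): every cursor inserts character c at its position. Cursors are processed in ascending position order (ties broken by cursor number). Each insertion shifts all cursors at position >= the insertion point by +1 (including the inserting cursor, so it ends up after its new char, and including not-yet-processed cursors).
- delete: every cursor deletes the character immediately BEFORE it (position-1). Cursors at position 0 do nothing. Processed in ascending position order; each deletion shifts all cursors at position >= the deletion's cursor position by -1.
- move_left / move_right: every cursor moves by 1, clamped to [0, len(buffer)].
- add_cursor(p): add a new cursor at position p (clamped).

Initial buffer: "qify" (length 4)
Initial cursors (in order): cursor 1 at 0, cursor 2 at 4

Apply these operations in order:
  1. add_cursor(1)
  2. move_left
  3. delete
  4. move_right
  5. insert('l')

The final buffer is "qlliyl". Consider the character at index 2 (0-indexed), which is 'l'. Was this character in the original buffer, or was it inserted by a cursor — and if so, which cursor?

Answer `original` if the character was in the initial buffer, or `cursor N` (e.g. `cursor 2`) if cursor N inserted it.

After op 1 (add_cursor(1)): buffer="qify" (len 4), cursors c1@0 c3@1 c2@4, authorship ....
After op 2 (move_left): buffer="qify" (len 4), cursors c1@0 c3@0 c2@3, authorship ....
After op 3 (delete): buffer="qiy" (len 3), cursors c1@0 c3@0 c2@2, authorship ...
After op 4 (move_right): buffer="qiy" (len 3), cursors c1@1 c3@1 c2@3, authorship ...
After op 5 (insert('l')): buffer="qlliyl" (len 6), cursors c1@3 c3@3 c2@6, authorship .13..2
Authorship (.=original, N=cursor N): . 1 3 . . 2
Index 2: author = 3

Answer: cursor 3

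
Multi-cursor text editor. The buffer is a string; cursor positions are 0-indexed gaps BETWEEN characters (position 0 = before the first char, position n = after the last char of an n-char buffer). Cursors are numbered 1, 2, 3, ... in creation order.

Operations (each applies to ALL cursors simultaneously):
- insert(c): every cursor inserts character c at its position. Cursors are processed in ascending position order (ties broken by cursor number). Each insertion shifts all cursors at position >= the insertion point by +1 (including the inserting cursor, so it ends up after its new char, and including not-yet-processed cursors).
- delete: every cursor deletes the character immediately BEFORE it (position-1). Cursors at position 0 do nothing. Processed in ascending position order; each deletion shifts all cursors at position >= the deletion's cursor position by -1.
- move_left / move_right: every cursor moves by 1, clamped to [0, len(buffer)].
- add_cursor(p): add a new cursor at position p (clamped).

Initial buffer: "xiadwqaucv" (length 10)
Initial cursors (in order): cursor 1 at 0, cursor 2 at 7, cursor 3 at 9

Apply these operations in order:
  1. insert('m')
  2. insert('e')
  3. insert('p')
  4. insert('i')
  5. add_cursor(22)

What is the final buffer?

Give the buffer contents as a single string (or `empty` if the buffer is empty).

After op 1 (insert('m')): buffer="mxiadwqamucmv" (len 13), cursors c1@1 c2@9 c3@12, authorship 1.......2..3.
After op 2 (insert('e')): buffer="mexiadwqameucmev" (len 16), cursors c1@2 c2@11 c3@15, authorship 11.......22..33.
After op 3 (insert('p')): buffer="mepxiadwqamepucmepv" (len 19), cursors c1@3 c2@13 c3@18, authorship 111.......222..333.
After op 4 (insert('i')): buffer="mepixiadwqamepiucmepiv" (len 22), cursors c1@4 c2@15 c3@21, authorship 1111.......2222..3333.
After op 5 (add_cursor(22)): buffer="mepixiadwqamepiucmepiv" (len 22), cursors c1@4 c2@15 c3@21 c4@22, authorship 1111.......2222..3333.

Answer: mepixiadwqamepiucmepiv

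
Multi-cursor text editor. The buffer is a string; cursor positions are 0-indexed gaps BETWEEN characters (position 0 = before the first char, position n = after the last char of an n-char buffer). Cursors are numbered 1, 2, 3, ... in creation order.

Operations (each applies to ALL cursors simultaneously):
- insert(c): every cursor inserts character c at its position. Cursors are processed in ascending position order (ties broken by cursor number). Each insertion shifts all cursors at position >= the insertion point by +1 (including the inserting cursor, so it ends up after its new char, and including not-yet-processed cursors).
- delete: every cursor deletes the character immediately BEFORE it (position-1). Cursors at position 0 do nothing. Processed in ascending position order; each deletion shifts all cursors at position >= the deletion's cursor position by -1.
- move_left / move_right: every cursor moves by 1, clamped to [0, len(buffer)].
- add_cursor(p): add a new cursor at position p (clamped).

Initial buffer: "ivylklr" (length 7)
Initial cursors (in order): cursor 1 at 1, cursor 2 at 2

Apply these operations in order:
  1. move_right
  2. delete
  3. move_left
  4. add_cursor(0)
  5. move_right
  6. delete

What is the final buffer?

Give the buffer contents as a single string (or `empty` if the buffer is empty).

Answer: lklr

Derivation:
After op 1 (move_right): buffer="ivylklr" (len 7), cursors c1@2 c2@3, authorship .......
After op 2 (delete): buffer="ilklr" (len 5), cursors c1@1 c2@1, authorship .....
After op 3 (move_left): buffer="ilklr" (len 5), cursors c1@0 c2@0, authorship .....
After op 4 (add_cursor(0)): buffer="ilklr" (len 5), cursors c1@0 c2@0 c3@0, authorship .....
After op 5 (move_right): buffer="ilklr" (len 5), cursors c1@1 c2@1 c3@1, authorship .....
After op 6 (delete): buffer="lklr" (len 4), cursors c1@0 c2@0 c3@0, authorship ....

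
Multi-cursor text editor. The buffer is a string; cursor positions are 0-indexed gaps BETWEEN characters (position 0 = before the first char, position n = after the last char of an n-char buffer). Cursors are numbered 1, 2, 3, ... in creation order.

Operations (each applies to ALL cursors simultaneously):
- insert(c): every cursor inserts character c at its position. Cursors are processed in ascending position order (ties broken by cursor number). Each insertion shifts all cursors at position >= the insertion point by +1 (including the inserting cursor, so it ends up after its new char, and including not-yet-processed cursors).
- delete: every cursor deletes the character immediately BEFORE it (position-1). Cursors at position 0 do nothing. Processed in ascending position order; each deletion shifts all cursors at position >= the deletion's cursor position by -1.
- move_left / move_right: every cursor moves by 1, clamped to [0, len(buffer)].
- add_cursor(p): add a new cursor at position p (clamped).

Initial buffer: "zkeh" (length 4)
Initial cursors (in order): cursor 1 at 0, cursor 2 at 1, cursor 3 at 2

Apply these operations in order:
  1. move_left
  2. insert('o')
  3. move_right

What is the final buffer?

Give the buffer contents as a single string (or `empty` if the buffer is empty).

After op 1 (move_left): buffer="zkeh" (len 4), cursors c1@0 c2@0 c3@1, authorship ....
After op 2 (insert('o')): buffer="oozokeh" (len 7), cursors c1@2 c2@2 c3@4, authorship 12.3...
After op 3 (move_right): buffer="oozokeh" (len 7), cursors c1@3 c2@3 c3@5, authorship 12.3...

Answer: oozokeh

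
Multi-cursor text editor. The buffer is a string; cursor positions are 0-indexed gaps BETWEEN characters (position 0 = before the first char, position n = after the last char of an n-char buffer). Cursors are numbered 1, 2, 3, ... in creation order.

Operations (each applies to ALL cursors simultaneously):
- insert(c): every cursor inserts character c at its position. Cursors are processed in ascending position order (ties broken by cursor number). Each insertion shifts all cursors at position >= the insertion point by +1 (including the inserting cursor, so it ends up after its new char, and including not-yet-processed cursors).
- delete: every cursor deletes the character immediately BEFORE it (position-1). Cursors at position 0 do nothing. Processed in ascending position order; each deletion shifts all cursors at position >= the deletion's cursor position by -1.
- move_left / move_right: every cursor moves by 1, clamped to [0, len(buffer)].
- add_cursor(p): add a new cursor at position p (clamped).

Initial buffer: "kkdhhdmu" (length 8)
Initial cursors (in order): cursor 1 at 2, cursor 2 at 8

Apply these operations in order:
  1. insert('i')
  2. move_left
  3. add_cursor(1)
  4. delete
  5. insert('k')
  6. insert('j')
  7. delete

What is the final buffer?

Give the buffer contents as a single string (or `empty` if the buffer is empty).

Answer: kkidhhdmki

Derivation:
After op 1 (insert('i')): buffer="kkidhhdmui" (len 10), cursors c1@3 c2@10, authorship ..1......2
After op 2 (move_left): buffer="kkidhhdmui" (len 10), cursors c1@2 c2@9, authorship ..1......2
After op 3 (add_cursor(1)): buffer="kkidhhdmui" (len 10), cursors c3@1 c1@2 c2@9, authorship ..1......2
After op 4 (delete): buffer="idhhdmi" (len 7), cursors c1@0 c3@0 c2@6, authorship 1.....2
After op 5 (insert('k')): buffer="kkidhhdmki" (len 10), cursors c1@2 c3@2 c2@9, authorship 131.....22
After op 6 (insert('j')): buffer="kkjjidhhdmkji" (len 13), cursors c1@4 c3@4 c2@12, authorship 13131.....222
After op 7 (delete): buffer="kkidhhdmki" (len 10), cursors c1@2 c3@2 c2@9, authorship 131.....22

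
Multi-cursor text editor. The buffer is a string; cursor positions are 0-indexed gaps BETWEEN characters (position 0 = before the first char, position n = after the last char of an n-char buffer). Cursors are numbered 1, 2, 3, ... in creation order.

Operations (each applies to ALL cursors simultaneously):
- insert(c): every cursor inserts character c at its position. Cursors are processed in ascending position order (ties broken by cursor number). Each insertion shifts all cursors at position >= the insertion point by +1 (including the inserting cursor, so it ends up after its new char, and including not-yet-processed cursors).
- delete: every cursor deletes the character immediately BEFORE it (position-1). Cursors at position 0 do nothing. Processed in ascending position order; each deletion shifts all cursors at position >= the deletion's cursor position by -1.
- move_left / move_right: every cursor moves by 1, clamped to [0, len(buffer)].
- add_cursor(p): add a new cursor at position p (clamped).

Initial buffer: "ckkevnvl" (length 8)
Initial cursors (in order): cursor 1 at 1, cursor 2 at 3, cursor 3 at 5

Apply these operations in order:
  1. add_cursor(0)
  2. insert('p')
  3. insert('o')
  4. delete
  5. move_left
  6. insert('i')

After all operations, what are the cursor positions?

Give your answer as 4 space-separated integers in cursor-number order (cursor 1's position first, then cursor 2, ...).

After op 1 (add_cursor(0)): buffer="ckkevnvl" (len 8), cursors c4@0 c1@1 c2@3 c3@5, authorship ........
After op 2 (insert('p')): buffer="pcpkkpevpnvl" (len 12), cursors c4@1 c1@3 c2@6 c3@9, authorship 4.1..2..3...
After op 3 (insert('o')): buffer="pocpokkpoevponvl" (len 16), cursors c4@2 c1@5 c2@9 c3@13, authorship 44.11..22..33...
After op 4 (delete): buffer="pcpkkpevpnvl" (len 12), cursors c4@1 c1@3 c2@6 c3@9, authorship 4.1..2..3...
After op 5 (move_left): buffer="pcpkkpevpnvl" (len 12), cursors c4@0 c1@2 c2@5 c3@8, authorship 4.1..2..3...
After op 6 (insert('i')): buffer="ipcipkkipevipnvl" (len 16), cursors c4@1 c1@4 c2@8 c3@12, authorship 44.11..22..33...

Answer: 4 8 12 1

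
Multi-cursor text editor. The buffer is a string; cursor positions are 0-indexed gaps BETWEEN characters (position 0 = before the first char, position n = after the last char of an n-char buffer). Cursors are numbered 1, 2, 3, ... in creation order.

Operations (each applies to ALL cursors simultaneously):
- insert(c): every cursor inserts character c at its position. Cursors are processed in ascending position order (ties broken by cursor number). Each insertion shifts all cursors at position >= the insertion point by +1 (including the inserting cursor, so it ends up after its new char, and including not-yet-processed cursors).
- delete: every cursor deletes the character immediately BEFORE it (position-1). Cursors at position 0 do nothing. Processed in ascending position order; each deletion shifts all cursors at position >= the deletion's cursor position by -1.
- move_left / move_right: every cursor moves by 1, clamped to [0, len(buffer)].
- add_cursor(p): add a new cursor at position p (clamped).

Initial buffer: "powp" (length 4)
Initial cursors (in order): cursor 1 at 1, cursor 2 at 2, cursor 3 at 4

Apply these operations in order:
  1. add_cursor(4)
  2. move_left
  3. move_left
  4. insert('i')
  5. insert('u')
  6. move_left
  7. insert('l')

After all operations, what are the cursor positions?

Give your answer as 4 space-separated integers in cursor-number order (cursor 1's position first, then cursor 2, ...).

Answer: 5 5 13 13

Derivation:
After op 1 (add_cursor(4)): buffer="powp" (len 4), cursors c1@1 c2@2 c3@4 c4@4, authorship ....
After op 2 (move_left): buffer="powp" (len 4), cursors c1@0 c2@1 c3@3 c4@3, authorship ....
After op 3 (move_left): buffer="powp" (len 4), cursors c1@0 c2@0 c3@2 c4@2, authorship ....
After op 4 (insert('i')): buffer="iipoiiwp" (len 8), cursors c1@2 c2@2 c3@6 c4@6, authorship 12..34..
After op 5 (insert('u')): buffer="iiuupoiiuuwp" (len 12), cursors c1@4 c2@4 c3@10 c4@10, authorship 1212..3434..
After op 6 (move_left): buffer="iiuupoiiuuwp" (len 12), cursors c1@3 c2@3 c3@9 c4@9, authorship 1212..3434..
After op 7 (insert('l')): buffer="iiullupoiiulluwp" (len 16), cursors c1@5 c2@5 c3@13 c4@13, authorship 121122..343344..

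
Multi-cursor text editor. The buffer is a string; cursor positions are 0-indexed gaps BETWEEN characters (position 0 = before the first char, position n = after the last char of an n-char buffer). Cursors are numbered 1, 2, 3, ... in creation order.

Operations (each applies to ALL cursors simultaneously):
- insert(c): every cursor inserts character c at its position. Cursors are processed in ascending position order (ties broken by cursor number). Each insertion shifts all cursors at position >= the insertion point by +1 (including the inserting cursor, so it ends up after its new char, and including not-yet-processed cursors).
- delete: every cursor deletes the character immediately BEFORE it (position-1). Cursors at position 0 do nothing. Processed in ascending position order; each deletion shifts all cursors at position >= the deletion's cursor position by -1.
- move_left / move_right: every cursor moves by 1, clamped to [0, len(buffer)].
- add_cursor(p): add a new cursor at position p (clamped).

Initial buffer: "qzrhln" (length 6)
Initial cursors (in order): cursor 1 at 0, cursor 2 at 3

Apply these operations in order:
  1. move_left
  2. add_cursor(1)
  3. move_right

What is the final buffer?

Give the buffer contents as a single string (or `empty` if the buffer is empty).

After op 1 (move_left): buffer="qzrhln" (len 6), cursors c1@0 c2@2, authorship ......
After op 2 (add_cursor(1)): buffer="qzrhln" (len 6), cursors c1@0 c3@1 c2@2, authorship ......
After op 3 (move_right): buffer="qzrhln" (len 6), cursors c1@1 c3@2 c2@3, authorship ......

Answer: qzrhln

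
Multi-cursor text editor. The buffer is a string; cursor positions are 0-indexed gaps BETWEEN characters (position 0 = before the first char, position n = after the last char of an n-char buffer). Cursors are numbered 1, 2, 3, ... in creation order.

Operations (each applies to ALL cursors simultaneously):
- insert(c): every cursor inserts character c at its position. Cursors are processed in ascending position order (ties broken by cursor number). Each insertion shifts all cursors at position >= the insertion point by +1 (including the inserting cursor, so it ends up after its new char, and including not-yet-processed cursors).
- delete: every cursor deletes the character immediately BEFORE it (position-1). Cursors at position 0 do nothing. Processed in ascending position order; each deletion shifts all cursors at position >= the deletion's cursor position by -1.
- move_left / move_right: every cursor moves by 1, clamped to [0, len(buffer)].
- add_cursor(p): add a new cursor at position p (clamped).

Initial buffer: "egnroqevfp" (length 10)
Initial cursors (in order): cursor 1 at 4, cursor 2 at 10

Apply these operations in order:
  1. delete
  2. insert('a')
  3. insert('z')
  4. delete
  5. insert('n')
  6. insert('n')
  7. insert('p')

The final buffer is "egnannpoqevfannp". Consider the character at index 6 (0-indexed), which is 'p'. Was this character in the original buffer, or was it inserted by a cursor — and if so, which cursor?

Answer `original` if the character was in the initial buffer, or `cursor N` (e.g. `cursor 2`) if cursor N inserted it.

Answer: cursor 1

Derivation:
After op 1 (delete): buffer="egnoqevf" (len 8), cursors c1@3 c2@8, authorship ........
After op 2 (insert('a')): buffer="egnaoqevfa" (len 10), cursors c1@4 c2@10, authorship ...1.....2
After op 3 (insert('z')): buffer="egnazoqevfaz" (len 12), cursors c1@5 c2@12, authorship ...11.....22
After op 4 (delete): buffer="egnaoqevfa" (len 10), cursors c1@4 c2@10, authorship ...1.....2
After op 5 (insert('n')): buffer="egnanoqevfan" (len 12), cursors c1@5 c2@12, authorship ...11.....22
After op 6 (insert('n')): buffer="egnannoqevfann" (len 14), cursors c1@6 c2@14, authorship ...111.....222
After op 7 (insert('p')): buffer="egnannpoqevfannp" (len 16), cursors c1@7 c2@16, authorship ...1111.....2222
Authorship (.=original, N=cursor N): . . . 1 1 1 1 . . . . . 2 2 2 2
Index 6: author = 1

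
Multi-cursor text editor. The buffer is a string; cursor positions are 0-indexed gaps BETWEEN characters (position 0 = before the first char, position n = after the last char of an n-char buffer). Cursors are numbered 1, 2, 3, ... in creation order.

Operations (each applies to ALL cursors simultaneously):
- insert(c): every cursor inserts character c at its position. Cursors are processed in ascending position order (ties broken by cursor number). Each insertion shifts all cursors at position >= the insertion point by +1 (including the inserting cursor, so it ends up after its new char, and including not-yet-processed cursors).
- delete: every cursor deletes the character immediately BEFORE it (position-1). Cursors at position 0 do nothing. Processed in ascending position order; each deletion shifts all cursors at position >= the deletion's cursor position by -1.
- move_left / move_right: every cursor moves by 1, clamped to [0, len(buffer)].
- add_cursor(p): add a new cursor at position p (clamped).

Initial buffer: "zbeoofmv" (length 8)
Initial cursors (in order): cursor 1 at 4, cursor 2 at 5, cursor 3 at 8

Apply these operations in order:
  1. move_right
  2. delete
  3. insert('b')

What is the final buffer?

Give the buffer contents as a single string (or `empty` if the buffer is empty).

After op 1 (move_right): buffer="zbeoofmv" (len 8), cursors c1@5 c2@6 c3@8, authorship ........
After op 2 (delete): buffer="zbeom" (len 5), cursors c1@4 c2@4 c3@5, authorship .....
After op 3 (insert('b')): buffer="zbeobbmb" (len 8), cursors c1@6 c2@6 c3@8, authorship ....12.3

Answer: zbeobbmb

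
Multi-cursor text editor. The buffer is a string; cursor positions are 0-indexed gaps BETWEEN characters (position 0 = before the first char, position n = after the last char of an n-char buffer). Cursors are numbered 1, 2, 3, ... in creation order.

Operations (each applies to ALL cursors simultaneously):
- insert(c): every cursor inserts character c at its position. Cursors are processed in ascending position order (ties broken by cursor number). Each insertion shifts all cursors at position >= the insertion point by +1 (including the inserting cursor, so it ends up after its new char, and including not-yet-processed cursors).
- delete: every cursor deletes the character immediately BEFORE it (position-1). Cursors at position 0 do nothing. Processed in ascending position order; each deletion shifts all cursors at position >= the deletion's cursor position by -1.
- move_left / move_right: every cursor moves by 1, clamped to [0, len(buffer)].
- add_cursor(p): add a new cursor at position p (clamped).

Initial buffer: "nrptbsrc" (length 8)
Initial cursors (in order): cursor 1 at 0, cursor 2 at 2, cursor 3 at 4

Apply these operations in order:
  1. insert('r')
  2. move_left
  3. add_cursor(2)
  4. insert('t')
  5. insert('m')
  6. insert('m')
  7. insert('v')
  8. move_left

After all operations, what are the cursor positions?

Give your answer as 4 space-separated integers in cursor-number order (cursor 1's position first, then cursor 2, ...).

Answer: 3 14 21 9

Derivation:
After op 1 (insert('r')): buffer="rnrrptrbsrc" (len 11), cursors c1@1 c2@4 c3@7, authorship 1..2..3....
After op 2 (move_left): buffer="rnrrptrbsrc" (len 11), cursors c1@0 c2@3 c3@6, authorship 1..2..3....
After op 3 (add_cursor(2)): buffer="rnrrptrbsrc" (len 11), cursors c1@0 c4@2 c2@3 c3@6, authorship 1..2..3....
After op 4 (insert('t')): buffer="trntrtrpttrbsrc" (len 15), cursors c1@1 c4@4 c2@6 c3@10, authorship 11.4.22..33....
After op 5 (insert('m')): buffer="tmrntmrtmrpttmrbsrc" (len 19), cursors c1@2 c4@6 c2@9 c3@14, authorship 111.44.222..333....
After op 6 (insert('m')): buffer="tmmrntmmrtmmrpttmmrbsrc" (len 23), cursors c1@3 c4@8 c2@12 c3@18, authorship 1111.444.2222..3333....
After op 7 (insert('v')): buffer="tmmvrntmmvrtmmvrpttmmvrbsrc" (len 27), cursors c1@4 c4@10 c2@15 c3@22, authorship 11111.4444.22222..33333....
After op 8 (move_left): buffer="tmmvrntmmvrtmmvrpttmmvrbsrc" (len 27), cursors c1@3 c4@9 c2@14 c3@21, authorship 11111.4444.22222..33333....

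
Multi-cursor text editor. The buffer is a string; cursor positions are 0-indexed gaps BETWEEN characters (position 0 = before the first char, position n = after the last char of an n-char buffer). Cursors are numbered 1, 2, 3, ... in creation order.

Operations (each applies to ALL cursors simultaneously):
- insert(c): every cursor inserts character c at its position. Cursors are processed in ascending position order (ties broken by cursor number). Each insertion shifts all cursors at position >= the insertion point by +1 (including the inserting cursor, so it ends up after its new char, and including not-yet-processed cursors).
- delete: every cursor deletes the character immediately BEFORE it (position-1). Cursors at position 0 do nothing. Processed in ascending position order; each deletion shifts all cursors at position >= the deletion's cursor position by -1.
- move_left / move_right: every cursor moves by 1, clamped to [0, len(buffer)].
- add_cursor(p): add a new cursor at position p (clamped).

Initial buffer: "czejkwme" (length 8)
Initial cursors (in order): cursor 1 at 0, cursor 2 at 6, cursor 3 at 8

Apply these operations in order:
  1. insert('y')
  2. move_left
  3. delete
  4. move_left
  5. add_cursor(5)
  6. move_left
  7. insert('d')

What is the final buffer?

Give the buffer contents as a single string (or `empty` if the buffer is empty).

Answer: dyczeddjkdymy

Derivation:
After op 1 (insert('y')): buffer="yczejkwymey" (len 11), cursors c1@1 c2@8 c3@11, authorship 1......2..3
After op 2 (move_left): buffer="yczejkwymey" (len 11), cursors c1@0 c2@7 c3@10, authorship 1......2..3
After op 3 (delete): buffer="yczejkymy" (len 9), cursors c1@0 c2@6 c3@8, authorship 1.....2.3
After op 4 (move_left): buffer="yczejkymy" (len 9), cursors c1@0 c2@5 c3@7, authorship 1.....2.3
After op 5 (add_cursor(5)): buffer="yczejkymy" (len 9), cursors c1@0 c2@5 c4@5 c3@7, authorship 1.....2.3
After op 6 (move_left): buffer="yczejkymy" (len 9), cursors c1@0 c2@4 c4@4 c3@6, authorship 1.....2.3
After op 7 (insert('d')): buffer="dyczeddjkdymy" (len 13), cursors c1@1 c2@7 c4@7 c3@10, authorship 11...24..32.3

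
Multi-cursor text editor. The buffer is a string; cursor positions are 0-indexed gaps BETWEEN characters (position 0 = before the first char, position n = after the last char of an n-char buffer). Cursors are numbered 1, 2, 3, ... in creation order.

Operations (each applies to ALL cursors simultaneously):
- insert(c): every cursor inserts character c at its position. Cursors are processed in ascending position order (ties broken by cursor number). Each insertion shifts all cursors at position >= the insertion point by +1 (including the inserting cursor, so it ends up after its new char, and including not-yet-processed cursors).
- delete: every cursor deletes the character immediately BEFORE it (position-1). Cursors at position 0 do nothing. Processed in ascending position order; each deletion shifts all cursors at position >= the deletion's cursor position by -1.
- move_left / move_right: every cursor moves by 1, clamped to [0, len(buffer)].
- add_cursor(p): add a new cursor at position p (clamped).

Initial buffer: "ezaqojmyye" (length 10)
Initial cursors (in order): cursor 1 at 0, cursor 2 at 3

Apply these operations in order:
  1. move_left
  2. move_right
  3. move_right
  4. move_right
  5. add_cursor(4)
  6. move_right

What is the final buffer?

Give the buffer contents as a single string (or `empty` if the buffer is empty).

Answer: ezaqojmyye

Derivation:
After op 1 (move_left): buffer="ezaqojmyye" (len 10), cursors c1@0 c2@2, authorship ..........
After op 2 (move_right): buffer="ezaqojmyye" (len 10), cursors c1@1 c2@3, authorship ..........
After op 3 (move_right): buffer="ezaqojmyye" (len 10), cursors c1@2 c2@4, authorship ..........
After op 4 (move_right): buffer="ezaqojmyye" (len 10), cursors c1@3 c2@5, authorship ..........
After op 5 (add_cursor(4)): buffer="ezaqojmyye" (len 10), cursors c1@3 c3@4 c2@5, authorship ..........
After op 6 (move_right): buffer="ezaqojmyye" (len 10), cursors c1@4 c3@5 c2@6, authorship ..........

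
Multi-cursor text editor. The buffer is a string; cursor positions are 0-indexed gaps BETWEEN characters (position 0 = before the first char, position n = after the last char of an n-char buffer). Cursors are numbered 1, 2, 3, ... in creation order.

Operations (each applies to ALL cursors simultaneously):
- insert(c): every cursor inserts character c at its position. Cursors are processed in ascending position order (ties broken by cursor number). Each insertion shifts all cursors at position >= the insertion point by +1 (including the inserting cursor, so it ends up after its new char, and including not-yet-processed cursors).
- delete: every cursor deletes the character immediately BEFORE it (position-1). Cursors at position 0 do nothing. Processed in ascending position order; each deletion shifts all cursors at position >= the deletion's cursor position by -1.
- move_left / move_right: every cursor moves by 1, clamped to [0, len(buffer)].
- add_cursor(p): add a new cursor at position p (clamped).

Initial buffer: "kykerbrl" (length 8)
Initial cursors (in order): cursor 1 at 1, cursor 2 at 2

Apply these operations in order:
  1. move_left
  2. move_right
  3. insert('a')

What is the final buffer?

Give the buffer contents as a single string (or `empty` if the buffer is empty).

Answer: kayakerbrl

Derivation:
After op 1 (move_left): buffer="kykerbrl" (len 8), cursors c1@0 c2@1, authorship ........
After op 2 (move_right): buffer="kykerbrl" (len 8), cursors c1@1 c2@2, authorship ........
After op 3 (insert('a')): buffer="kayakerbrl" (len 10), cursors c1@2 c2@4, authorship .1.2......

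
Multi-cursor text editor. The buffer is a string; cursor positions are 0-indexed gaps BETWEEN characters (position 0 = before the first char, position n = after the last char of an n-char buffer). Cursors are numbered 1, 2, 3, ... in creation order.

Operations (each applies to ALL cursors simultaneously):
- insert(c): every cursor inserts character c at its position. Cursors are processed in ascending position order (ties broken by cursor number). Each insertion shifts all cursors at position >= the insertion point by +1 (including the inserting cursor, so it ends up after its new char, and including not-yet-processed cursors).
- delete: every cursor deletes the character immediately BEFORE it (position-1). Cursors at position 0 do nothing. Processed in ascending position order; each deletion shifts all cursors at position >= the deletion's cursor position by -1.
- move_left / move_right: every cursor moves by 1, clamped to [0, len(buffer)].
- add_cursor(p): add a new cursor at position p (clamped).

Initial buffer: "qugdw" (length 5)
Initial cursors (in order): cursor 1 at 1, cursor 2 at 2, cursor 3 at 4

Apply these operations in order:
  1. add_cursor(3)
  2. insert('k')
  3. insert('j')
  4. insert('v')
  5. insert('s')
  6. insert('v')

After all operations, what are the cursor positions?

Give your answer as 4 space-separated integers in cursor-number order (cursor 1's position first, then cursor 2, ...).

Answer: 6 12 24 18

Derivation:
After op 1 (add_cursor(3)): buffer="qugdw" (len 5), cursors c1@1 c2@2 c4@3 c3@4, authorship .....
After op 2 (insert('k')): buffer="qkukgkdkw" (len 9), cursors c1@2 c2@4 c4@6 c3@8, authorship .1.2.4.3.
After op 3 (insert('j')): buffer="qkjukjgkjdkjw" (len 13), cursors c1@3 c2@6 c4@9 c3@12, authorship .11.22.44.33.
After op 4 (insert('v')): buffer="qkjvukjvgkjvdkjvw" (len 17), cursors c1@4 c2@8 c4@12 c3@16, authorship .111.222.444.333.
After op 5 (insert('s')): buffer="qkjvsukjvsgkjvsdkjvsw" (len 21), cursors c1@5 c2@10 c4@15 c3@20, authorship .1111.2222.4444.3333.
After op 6 (insert('v')): buffer="qkjvsvukjvsvgkjvsvdkjvsvw" (len 25), cursors c1@6 c2@12 c4@18 c3@24, authorship .11111.22222.44444.33333.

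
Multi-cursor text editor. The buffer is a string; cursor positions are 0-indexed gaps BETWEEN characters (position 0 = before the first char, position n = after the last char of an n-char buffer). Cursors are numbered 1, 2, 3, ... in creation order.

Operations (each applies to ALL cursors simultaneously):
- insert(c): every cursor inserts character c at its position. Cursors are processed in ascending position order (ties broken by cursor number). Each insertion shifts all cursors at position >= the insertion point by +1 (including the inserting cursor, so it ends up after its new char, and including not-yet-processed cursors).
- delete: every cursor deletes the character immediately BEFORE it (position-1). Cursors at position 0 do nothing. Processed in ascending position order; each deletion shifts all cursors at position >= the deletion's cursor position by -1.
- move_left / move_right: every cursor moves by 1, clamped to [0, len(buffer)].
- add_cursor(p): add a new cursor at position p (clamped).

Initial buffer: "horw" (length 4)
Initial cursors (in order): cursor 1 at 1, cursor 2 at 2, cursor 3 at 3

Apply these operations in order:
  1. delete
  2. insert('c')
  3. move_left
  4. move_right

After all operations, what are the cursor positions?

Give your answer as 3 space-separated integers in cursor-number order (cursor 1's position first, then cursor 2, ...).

Answer: 3 3 3

Derivation:
After op 1 (delete): buffer="w" (len 1), cursors c1@0 c2@0 c3@0, authorship .
After op 2 (insert('c')): buffer="cccw" (len 4), cursors c1@3 c2@3 c3@3, authorship 123.
After op 3 (move_left): buffer="cccw" (len 4), cursors c1@2 c2@2 c3@2, authorship 123.
After op 4 (move_right): buffer="cccw" (len 4), cursors c1@3 c2@3 c3@3, authorship 123.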